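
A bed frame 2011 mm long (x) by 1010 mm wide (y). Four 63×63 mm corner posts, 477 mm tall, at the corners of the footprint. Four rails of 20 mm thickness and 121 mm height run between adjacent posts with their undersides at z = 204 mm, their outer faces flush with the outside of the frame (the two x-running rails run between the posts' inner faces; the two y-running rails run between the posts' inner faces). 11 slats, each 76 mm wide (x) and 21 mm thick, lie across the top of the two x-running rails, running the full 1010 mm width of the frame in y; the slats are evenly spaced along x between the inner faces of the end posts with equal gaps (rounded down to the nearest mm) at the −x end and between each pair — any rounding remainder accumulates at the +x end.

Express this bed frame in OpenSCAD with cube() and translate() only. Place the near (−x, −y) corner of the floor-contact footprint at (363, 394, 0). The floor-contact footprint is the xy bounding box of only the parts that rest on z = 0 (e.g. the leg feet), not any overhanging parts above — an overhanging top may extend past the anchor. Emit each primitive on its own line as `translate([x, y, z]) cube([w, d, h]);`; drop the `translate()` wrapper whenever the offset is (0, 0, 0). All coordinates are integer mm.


translate([363, 394, 0]) cube([63, 63, 477]);
translate([363, 1341, 0]) cube([63, 63, 477]);
translate([2311, 394, 0]) cube([63, 63, 477]);
translate([2311, 1341, 0]) cube([63, 63, 477]);
translate([426, 394, 204]) cube([1885, 20, 121]);
translate([426, 1384, 204]) cube([1885, 20, 121]);
translate([363, 457, 204]) cube([20, 884, 121]);
translate([2354, 457, 204]) cube([20, 884, 121]);
translate([513, 394, 325]) cube([76, 1010, 21]);
translate([676, 394, 325]) cube([76, 1010, 21]);
translate([839, 394, 325]) cube([76, 1010, 21]);
translate([1002, 394, 325]) cube([76, 1010, 21]);
translate([1165, 394, 325]) cube([76, 1010, 21]);
translate([1328, 394, 325]) cube([76, 1010, 21]);
translate([1491, 394, 325]) cube([76, 1010, 21]);
translate([1654, 394, 325]) cube([76, 1010, 21]);
translate([1817, 394, 325]) cube([76, 1010, 21]);
translate([1980, 394, 325]) cube([76, 1010, 21]);
translate([2143, 394, 325]) cube([76, 1010, 21]);


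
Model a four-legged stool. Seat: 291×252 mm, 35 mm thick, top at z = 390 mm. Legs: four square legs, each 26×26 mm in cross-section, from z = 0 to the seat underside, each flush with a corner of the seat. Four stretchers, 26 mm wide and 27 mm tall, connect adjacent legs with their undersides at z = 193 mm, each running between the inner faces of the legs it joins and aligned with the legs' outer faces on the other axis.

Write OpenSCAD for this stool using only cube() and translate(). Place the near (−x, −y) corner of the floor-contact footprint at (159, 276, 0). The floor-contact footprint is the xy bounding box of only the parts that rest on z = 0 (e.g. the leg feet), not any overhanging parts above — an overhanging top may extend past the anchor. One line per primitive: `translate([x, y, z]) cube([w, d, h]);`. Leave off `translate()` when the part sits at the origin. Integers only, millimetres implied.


translate([159, 276, 355]) cube([291, 252, 35]);
translate([159, 276, 0]) cube([26, 26, 355]);
translate([424, 276, 0]) cube([26, 26, 355]);
translate([159, 502, 0]) cube([26, 26, 355]);
translate([424, 502, 0]) cube([26, 26, 355]);
translate([185, 276, 193]) cube([239, 26, 27]);
translate([185, 502, 193]) cube([239, 26, 27]);
translate([159, 302, 193]) cube([26, 200, 27]);
translate([424, 302, 193]) cube([26, 200, 27]);


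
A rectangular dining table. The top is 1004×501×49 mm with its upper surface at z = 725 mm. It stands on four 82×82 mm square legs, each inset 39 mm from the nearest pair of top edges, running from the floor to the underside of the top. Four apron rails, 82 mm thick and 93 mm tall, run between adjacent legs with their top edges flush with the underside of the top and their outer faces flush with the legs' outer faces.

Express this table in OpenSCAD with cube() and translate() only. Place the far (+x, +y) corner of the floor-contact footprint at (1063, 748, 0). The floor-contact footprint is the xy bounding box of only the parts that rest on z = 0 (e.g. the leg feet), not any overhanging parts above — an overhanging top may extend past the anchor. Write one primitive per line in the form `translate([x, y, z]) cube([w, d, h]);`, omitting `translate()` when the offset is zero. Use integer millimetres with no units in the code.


translate([98, 286, 676]) cube([1004, 501, 49]);
translate([137, 325, 0]) cube([82, 82, 676]);
translate([981, 325, 0]) cube([82, 82, 676]);
translate([137, 666, 0]) cube([82, 82, 676]);
translate([981, 666, 0]) cube([82, 82, 676]);
translate([219, 325, 583]) cube([762, 82, 93]);
translate([219, 666, 583]) cube([762, 82, 93]);
translate([137, 407, 583]) cube([82, 259, 93]);
translate([981, 407, 583]) cube([82, 259, 93]);


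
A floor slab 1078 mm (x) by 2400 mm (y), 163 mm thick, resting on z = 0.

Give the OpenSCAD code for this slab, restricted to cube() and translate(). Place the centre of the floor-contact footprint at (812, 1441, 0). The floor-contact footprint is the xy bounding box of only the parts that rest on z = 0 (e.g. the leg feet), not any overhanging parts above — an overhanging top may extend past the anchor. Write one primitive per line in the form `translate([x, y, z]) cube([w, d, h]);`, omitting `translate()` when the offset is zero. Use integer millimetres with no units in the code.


translate([273, 241, 0]) cube([1078, 2400, 163]);


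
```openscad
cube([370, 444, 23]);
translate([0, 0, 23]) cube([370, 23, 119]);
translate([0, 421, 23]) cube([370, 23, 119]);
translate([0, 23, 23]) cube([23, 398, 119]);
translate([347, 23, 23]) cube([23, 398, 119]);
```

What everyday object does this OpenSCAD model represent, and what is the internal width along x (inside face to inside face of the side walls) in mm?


An open box. The internal width is 324 mm.

A 370×444 base slab with four walls standing on it — an open box. The base is 370 mm wide and the walls are 23 mm thick, so the internal width is 370 − 2 × 23 = 324 mm.


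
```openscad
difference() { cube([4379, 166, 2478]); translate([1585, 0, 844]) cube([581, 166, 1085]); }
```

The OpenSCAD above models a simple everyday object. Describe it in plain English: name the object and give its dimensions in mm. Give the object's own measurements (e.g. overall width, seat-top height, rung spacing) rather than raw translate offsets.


A wall 4379 mm long (x), 166 mm thick (y), 2478 mm tall, with a rectangular window opening cut through it. The opening is 581 mm wide and 1085 mm tall; its sill is at z = 844 mm and its near (−x) edge is 1585 mm from the wall's −x end. The opening passes through the full wall thickness.


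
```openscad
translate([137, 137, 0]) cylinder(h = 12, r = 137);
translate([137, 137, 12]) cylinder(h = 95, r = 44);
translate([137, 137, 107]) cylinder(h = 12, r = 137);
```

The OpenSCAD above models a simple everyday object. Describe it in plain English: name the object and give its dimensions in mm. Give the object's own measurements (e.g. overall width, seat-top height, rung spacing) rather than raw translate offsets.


A spool: two coaxial disc flanges of radius 137 mm and thickness 12 mm, joined by a core cylinder of radius 44 mm and height 95 mm. The lower flange rests on z = 0 and the three cylinders share a vertical axis.


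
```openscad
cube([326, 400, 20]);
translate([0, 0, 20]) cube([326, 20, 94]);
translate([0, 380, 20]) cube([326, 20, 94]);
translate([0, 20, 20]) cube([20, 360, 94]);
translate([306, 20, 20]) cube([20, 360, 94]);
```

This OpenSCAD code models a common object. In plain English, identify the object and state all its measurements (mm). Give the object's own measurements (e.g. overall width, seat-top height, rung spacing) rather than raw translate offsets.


An open-topped rectangular box: outside dimensions 326×400×114 mm, with a uniform wall and base thickness of 20 mm. The base is a full 326×400 slab on the floor; four walls sit on top of the base. The front and back walls (the −y and +y sides) span the full width; the two side walls fit between them.


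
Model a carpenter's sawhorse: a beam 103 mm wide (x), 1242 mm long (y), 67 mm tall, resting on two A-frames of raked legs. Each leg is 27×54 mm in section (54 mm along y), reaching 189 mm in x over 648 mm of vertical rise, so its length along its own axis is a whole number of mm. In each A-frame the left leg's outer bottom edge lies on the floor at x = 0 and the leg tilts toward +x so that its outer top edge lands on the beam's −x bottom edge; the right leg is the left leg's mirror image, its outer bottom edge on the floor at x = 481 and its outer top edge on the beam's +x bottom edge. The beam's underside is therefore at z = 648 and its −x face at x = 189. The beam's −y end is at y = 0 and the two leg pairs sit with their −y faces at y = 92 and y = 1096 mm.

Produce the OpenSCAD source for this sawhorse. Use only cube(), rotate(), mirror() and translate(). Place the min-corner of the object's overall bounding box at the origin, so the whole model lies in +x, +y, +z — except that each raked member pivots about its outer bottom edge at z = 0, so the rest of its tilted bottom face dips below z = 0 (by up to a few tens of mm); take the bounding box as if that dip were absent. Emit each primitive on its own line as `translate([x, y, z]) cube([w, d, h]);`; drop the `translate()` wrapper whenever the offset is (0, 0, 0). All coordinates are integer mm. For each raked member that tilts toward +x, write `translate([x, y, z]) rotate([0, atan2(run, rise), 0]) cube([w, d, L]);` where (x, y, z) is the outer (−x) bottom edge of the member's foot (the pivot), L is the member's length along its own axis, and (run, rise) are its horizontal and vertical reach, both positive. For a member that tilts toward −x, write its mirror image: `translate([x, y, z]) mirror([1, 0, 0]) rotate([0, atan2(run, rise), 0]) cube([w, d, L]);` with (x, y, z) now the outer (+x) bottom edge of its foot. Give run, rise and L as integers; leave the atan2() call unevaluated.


// leg length = √(189² + 648²) = 675
// right-leg outer foot x = 2·189 + 103 = 481
// beam min-corner = (189, 0, 648)
translate([189, 0, 648]) cube([103, 1242, 67]);
translate([0, 92, 0]) rotate([0, atan2(189, 648), 0]) cube([27, 54, 675]);
translate([481, 92, 0]) mirror([1, 0, 0]) rotate([0, atan2(189, 648), 0]) cube([27, 54, 675]);
translate([0, 1096, 0]) rotate([0, atan2(189, 648), 0]) cube([27, 54, 675]);
translate([481, 1096, 0]) mirror([1, 0, 0]) rotate([0, atan2(189, 648), 0]) cube([27, 54, 675]);


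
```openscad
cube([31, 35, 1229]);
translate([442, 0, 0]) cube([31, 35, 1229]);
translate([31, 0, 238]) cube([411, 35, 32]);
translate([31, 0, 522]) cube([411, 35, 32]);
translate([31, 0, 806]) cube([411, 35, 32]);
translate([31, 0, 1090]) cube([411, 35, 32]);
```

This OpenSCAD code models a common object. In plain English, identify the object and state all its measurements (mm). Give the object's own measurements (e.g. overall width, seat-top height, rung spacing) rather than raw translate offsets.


A straight ladder. Two 31×35 mm vertical rails, 1229 mm tall, stand 473 mm apart (outside-to-outside) with their front faces coplanar on the −y side. 4 rungs, each 35 mm deep and 32 mm tall, span between the inner faces of the rails, front faces flush with the rails. The lowest rung's underside is at z = 238 mm and rungs are spaced 284 mm apart (underside to underside).


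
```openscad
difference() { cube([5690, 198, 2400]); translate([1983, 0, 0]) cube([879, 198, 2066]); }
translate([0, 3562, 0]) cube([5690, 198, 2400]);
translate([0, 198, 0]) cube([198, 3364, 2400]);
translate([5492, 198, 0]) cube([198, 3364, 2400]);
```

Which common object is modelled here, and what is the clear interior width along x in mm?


A single room. The interior width is 5294 mm.

Four walls enclosing a rectangle with a door in the front wall — a room. Outside width 5690 minus two 198 mm walls gives 5294 mm.


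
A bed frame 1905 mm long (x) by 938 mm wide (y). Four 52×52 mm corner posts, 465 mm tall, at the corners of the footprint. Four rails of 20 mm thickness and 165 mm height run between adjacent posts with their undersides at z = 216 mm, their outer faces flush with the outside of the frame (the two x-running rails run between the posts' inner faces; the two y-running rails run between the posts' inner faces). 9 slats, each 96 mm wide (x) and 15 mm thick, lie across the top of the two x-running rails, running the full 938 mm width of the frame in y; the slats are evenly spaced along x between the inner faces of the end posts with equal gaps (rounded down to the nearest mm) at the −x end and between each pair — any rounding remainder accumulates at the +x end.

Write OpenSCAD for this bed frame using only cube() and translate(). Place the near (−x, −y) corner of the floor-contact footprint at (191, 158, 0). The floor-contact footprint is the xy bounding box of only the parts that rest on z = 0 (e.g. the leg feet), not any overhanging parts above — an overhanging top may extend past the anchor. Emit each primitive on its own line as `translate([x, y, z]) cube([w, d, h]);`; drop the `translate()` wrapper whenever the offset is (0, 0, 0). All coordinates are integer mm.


translate([191, 158, 0]) cube([52, 52, 465]);
translate([191, 1044, 0]) cube([52, 52, 465]);
translate([2044, 158, 0]) cube([52, 52, 465]);
translate([2044, 1044, 0]) cube([52, 52, 465]);
translate([243, 158, 216]) cube([1801, 20, 165]);
translate([243, 1076, 216]) cube([1801, 20, 165]);
translate([191, 210, 216]) cube([20, 834, 165]);
translate([2076, 210, 216]) cube([20, 834, 165]);
translate([336, 158, 381]) cube([96, 938, 15]);
translate([525, 158, 381]) cube([96, 938, 15]);
translate([714, 158, 381]) cube([96, 938, 15]);
translate([903, 158, 381]) cube([96, 938, 15]);
translate([1092, 158, 381]) cube([96, 938, 15]);
translate([1281, 158, 381]) cube([96, 938, 15]);
translate([1470, 158, 381]) cube([96, 938, 15]);
translate([1659, 158, 381]) cube([96, 938, 15]);
translate([1848, 158, 381]) cube([96, 938, 15]);


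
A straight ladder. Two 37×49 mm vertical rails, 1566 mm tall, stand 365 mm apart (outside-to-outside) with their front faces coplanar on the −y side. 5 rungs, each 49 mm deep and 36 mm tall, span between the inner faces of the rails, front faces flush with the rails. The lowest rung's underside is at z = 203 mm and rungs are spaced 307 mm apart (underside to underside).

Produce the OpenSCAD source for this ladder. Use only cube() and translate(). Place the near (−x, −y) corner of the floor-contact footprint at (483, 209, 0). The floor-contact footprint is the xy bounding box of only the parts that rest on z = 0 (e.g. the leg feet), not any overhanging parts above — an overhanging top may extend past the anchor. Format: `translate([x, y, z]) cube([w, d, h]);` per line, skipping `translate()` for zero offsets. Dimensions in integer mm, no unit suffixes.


translate([483, 209, 0]) cube([37, 49, 1566]);
translate([811, 209, 0]) cube([37, 49, 1566]);
translate([520, 209, 203]) cube([291, 49, 36]);
translate([520, 209, 510]) cube([291, 49, 36]);
translate([520, 209, 817]) cube([291, 49, 36]);
translate([520, 209, 1124]) cube([291, 49, 36]);
translate([520, 209, 1431]) cube([291, 49, 36]);


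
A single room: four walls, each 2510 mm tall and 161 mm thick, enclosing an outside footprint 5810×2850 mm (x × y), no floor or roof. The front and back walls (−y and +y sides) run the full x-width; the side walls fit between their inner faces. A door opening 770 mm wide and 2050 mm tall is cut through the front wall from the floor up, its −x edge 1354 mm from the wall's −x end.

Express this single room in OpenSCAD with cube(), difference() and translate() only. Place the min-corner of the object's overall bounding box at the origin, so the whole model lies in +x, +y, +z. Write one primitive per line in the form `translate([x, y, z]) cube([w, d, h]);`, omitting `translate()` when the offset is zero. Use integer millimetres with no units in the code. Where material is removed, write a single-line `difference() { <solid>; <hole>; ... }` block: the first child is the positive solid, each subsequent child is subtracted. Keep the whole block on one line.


difference() { cube([5810, 161, 2510]); translate([1354, 0, 0]) cube([770, 161, 2050]); }
translate([0, 2689, 0]) cube([5810, 161, 2510]);
translate([0, 161, 0]) cube([161, 2528, 2510]);
translate([5649, 161, 0]) cube([161, 2528, 2510]);


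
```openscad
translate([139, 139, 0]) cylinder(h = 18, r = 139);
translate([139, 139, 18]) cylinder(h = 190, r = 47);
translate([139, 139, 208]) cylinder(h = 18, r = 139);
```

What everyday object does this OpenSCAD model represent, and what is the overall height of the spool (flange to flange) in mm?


A spool. The overall height is 226 mm.

Three coaxial cylinders, large–small–large — a spool. Two 18 mm flanges and a 190 mm core give 18 + 190 + 18 = 226 mm.


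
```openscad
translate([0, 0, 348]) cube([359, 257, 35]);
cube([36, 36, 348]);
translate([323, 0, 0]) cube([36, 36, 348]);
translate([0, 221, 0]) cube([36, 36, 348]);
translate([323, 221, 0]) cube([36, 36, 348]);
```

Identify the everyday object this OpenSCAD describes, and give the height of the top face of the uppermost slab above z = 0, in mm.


A stool. The seat height is 383 mm.

A 359×257×35 slab at z = 348 on four corner posts — a stool. The seat top is 348 + 35 = 383 mm.


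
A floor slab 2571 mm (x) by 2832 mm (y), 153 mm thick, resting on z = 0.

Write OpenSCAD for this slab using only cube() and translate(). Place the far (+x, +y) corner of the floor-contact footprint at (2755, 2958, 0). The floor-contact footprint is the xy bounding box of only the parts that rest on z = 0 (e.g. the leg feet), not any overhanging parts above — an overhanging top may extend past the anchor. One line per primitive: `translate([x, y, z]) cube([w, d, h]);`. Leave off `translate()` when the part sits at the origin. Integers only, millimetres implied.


translate([184, 126, 0]) cube([2571, 2832, 153]);


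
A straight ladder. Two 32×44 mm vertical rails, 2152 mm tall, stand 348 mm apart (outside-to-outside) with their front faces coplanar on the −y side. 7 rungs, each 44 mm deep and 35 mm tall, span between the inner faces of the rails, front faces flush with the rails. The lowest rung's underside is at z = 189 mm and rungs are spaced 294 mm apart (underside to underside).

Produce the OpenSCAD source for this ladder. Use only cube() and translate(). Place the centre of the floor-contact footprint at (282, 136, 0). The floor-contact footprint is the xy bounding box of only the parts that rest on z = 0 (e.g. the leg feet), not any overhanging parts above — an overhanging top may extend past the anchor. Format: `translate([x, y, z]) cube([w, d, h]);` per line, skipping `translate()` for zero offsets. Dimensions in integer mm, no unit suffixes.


translate([108, 114, 0]) cube([32, 44, 2152]);
translate([424, 114, 0]) cube([32, 44, 2152]);
translate([140, 114, 189]) cube([284, 44, 35]);
translate([140, 114, 483]) cube([284, 44, 35]);
translate([140, 114, 777]) cube([284, 44, 35]);
translate([140, 114, 1071]) cube([284, 44, 35]);
translate([140, 114, 1365]) cube([284, 44, 35]);
translate([140, 114, 1659]) cube([284, 44, 35]);
translate([140, 114, 1953]) cube([284, 44, 35]);


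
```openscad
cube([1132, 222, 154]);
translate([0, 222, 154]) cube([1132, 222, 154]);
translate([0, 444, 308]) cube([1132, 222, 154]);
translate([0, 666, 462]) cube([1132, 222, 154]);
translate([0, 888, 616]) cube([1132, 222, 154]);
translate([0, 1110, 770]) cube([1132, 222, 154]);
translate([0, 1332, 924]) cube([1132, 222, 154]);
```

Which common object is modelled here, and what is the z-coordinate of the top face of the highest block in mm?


A staircase. The total rise is 1078 mm.

7 identical blocks, each offset up and back from the previous — a staircase. Each step is 154 mm tall and there are 7 of them, so the total rise is 7 × 154 = 1078 mm.


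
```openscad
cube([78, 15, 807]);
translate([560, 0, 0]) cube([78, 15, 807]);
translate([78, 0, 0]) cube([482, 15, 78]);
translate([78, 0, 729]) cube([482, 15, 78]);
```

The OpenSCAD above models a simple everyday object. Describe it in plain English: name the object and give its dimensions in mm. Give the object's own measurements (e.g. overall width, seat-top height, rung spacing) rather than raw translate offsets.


A rectangular picture frame lying in the x–z plane (depth along y). The opening is 482 mm wide (x) by 651 mm tall (z), surrounded by a border 78 mm wide on all four sides. The frame is 15 mm deep and is made of two full-height vertical stiles with two horizontal rails fitted between them.


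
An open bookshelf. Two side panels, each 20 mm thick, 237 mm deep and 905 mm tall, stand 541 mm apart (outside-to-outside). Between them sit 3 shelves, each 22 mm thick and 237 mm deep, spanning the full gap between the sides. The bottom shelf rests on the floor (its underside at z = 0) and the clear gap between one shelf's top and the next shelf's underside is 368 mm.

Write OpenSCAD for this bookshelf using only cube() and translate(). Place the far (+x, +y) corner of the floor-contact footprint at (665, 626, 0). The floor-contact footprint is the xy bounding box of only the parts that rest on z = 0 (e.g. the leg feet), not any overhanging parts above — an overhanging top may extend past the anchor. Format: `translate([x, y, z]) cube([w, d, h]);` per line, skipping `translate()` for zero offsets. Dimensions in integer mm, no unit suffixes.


translate([124, 389, 0]) cube([20, 237, 905]);
translate([645, 389, 0]) cube([20, 237, 905]);
translate([144, 389, 0]) cube([501, 237, 22]);
translate([144, 389, 390]) cube([501, 237, 22]);
translate([144, 389, 780]) cube([501, 237, 22]);


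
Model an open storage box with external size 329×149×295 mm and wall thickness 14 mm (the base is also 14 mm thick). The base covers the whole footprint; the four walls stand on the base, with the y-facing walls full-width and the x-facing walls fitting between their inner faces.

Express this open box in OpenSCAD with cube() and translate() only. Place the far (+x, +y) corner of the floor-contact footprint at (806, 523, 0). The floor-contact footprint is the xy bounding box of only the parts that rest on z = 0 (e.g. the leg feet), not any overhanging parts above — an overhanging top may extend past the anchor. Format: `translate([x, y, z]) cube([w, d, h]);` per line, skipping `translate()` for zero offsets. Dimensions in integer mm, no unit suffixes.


translate([477, 374, 0]) cube([329, 149, 14]);
translate([477, 374, 14]) cube([329, 14, 281]);
translate([477, 509, 14]) cube([329, 14, 281]);
translate([477, 388, 14]) cube([14, 121, 281]);
translate([792, 388, 14]) cube([14, 121, 281]);


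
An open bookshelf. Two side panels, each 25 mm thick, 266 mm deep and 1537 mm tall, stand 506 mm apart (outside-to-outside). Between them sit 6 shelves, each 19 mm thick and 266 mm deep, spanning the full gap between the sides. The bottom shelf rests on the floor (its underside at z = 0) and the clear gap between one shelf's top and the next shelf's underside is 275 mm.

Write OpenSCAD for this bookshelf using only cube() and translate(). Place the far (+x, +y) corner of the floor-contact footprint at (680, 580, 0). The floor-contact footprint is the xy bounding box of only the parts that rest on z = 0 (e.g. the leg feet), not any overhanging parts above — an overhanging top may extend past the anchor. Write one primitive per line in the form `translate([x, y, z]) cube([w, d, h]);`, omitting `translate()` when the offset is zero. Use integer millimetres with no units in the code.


translate([174, 314, 0]) cube([25, 266, 1537]);
translate([655, 314, 0]) cube([25, 266, 1537]);
translate([199, 314, 0]) cube([456, 266, 19]);
translate([199, 314, 294]) cube([456, 266, 19]);
translate([199, 314, 588]) cube([456, 266, 19]);
translate([199, 314, 882]) cube([456, 266, 19]);
translate([199, 314, 1176]) cube([456, 266, 19]);
translate([199, 314, 1470]) cube([456, 266, 19]);


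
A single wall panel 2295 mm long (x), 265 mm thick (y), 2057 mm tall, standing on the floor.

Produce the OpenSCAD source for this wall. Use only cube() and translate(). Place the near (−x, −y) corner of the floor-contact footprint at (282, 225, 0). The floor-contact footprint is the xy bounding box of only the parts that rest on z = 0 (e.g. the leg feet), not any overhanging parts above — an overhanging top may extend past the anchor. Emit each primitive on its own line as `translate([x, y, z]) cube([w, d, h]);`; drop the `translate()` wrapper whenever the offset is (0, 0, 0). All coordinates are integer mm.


translate([282, 225, 0]) cube([2295, 265, 2057]);


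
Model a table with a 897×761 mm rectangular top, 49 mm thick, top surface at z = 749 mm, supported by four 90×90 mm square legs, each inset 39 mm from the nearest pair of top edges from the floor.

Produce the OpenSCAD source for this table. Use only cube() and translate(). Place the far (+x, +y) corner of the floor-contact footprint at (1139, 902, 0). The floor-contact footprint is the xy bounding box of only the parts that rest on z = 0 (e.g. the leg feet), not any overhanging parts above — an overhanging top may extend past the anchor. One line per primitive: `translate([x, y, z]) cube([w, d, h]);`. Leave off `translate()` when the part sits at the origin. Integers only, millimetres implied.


translate([281, 180, 700]) cube([897, 761, 49]);
translate([320, 219, 0]) cube([90, 90, 700]);
translate([1049, 219, 0]) cube([90, 90, 700]);
translate([320, 812, 0]) cube([90, 90, 700]);
translate([1049, 812, 0]) cube([90, 90, 700]);


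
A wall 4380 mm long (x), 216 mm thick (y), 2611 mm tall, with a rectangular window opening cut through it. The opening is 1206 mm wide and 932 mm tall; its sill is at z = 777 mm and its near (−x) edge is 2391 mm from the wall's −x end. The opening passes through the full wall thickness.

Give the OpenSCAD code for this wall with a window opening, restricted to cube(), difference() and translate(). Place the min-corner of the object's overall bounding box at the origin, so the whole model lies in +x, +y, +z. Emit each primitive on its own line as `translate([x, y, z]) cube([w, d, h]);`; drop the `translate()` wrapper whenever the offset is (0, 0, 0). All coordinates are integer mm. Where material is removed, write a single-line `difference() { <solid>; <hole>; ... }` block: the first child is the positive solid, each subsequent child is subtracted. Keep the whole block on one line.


difference() { cube([4380, 216, 2611]); translate([2391, 0, 777]) cube([1206, 216, 932]); }


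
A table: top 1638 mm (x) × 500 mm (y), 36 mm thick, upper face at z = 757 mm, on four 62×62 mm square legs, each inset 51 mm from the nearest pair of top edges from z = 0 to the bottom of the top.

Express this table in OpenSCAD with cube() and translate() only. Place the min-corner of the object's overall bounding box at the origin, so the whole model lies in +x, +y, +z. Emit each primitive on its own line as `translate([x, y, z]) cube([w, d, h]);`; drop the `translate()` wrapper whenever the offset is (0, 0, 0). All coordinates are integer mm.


// leg_h = 757 - 36 = 721
translate([0, 0, 721]) cube([1638, 500, 36]);
translate([51, 51, 0]) cube([62, 62, 721]);
translate([1525, 51, 0]) cube([62, 62, 721]);
translate([51, 387, 0]) cube([62, 62, 721]);
translate([1525, 387, 0]) cube([62, 62, 721]);


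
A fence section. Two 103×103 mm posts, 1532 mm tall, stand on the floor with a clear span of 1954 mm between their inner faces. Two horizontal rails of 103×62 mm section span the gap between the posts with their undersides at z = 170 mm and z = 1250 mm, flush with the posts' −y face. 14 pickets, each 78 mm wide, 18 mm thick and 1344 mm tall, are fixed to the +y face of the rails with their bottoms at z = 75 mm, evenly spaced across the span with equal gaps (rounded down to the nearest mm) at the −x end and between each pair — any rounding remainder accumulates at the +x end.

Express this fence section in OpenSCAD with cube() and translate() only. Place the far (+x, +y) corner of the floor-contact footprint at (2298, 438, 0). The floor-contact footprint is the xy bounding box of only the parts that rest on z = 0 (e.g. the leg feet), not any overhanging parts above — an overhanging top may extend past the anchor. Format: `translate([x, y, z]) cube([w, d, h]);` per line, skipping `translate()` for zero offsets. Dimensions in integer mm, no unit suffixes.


translate([138, 335, 0]) cube([103, 103, 1532]);
translate([2195, 335, 0]) cube([103, 103, 1532]);
translate([241, 335, 170]) cube([1954, 103, 62]);
translate([241, 335, 1250]) cube([1954, 103, 62]);
translate([298, 438, 75]) cube([78, 18, 1344]);
translate([433, 438, 75]) cube([78, 18, 1344]);
translate([568, 438, 75]) cube([78, 18, 1344]);
translate([703, 438, 75]) cube([78, 18, 1344]);
translate([838, 438, 75]) cube([78, 18, 1344]);
translate([973, 438, 75]) cube([78, 18, 1344]);
translate([1108, 438, 75]) cube([78, 18, 1344]);
translate([1243, 438, 75]) cube([78, 18, 1344]);
translate([1378, 438, 75]) cube([78, 18, 1344]);
translate([1513, 438, 75]) cube([78, 18, 1344]);
translate([1648, 438, 75]) cube([78, 18, 1344]);
translate([1783, 438, 75]) cube([78, 18, 1344]);
translate([1918, 438, 75]) cube([78, 18, 1344]);
translate([2053, 438, 75]) cube([78, 18, 1344]);


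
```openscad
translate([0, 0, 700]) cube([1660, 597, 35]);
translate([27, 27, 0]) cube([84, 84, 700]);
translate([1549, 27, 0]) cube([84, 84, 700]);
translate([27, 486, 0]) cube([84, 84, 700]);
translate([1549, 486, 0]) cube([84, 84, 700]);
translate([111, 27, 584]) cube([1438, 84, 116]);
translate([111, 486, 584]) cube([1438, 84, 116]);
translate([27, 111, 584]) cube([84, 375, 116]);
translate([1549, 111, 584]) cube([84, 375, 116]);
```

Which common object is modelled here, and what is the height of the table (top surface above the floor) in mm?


A table. The table height is 735 mm.

A 1660×597×35 slab sits at z = 700 on four 84 mm square posts — a table. The top surface is at 700 + 35 = 735 mm.


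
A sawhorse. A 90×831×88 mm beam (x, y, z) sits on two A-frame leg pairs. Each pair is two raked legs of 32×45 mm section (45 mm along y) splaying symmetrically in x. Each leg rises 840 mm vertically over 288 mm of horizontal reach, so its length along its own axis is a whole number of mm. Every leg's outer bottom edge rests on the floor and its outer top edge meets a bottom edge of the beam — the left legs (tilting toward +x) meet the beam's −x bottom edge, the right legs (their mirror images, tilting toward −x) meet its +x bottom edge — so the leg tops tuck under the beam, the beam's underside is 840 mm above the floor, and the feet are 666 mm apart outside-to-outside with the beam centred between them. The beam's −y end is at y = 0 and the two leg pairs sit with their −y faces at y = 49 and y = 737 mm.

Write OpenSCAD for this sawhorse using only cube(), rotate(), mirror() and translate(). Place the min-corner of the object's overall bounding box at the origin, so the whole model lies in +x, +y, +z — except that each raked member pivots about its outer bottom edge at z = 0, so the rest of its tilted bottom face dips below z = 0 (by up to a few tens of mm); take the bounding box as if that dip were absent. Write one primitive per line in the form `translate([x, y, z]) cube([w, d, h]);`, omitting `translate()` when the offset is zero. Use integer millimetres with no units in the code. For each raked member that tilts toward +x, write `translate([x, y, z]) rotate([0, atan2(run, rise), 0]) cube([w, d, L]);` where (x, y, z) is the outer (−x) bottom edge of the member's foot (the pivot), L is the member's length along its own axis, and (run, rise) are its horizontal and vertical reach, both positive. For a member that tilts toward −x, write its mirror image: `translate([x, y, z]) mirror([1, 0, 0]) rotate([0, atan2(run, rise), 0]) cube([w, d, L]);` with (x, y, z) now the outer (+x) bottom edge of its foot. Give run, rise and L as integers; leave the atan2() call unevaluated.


translate([288, 0, 840]) cube([90, 831, 88]);
translate([0, 49, 0]) rotate([0, atan2(288, 840), 0]) cube([32, 45, 888]);
translate([666, 49, 0]) mirror([1, 0, 0]) rotate([0, atan2(288, 840), 0]) cube([32, 45, 888]);
translate([0, 737, 0]) rotate([0, atan2(288, 840), 0]) cube([32, 45, 888]);
translate([666, 737, 0]) mirror([1, 0, 0]) rotate([0, atan2(288, 840), 0]) cube([32, 45, 888]);


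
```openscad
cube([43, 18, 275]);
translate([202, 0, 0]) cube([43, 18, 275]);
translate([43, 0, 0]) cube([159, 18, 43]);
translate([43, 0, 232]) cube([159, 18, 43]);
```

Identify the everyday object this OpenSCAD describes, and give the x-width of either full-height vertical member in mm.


A picture frame. The border width is 43 mm.

Four thin pieces enclosing a rectangular opening — a picture frame. The two full-height stiles are 275 mm tall; the top rail sits at z = 232 and is 43 mm tall, so the border above the opening is 275 − 232 = 43 mm, matching the stile x-width.


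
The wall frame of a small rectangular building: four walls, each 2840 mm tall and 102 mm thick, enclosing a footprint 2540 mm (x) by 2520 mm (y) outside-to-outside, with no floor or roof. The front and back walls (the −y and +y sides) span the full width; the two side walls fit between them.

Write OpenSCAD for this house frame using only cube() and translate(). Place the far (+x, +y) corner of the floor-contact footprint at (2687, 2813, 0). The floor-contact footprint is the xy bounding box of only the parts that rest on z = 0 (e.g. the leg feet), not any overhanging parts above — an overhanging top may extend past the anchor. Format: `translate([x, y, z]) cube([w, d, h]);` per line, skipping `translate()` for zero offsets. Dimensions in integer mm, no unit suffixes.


translate([147, 293, 0]) cube([2540, 102, 2840]);
translate([147, 2711, 0]) cube([2540, 102, 2840]);
translate([147, 395, 0]) cube([102, 2316, 2840]);
translate([2585, 395, 0]) cube([102, 2316, 2840]);


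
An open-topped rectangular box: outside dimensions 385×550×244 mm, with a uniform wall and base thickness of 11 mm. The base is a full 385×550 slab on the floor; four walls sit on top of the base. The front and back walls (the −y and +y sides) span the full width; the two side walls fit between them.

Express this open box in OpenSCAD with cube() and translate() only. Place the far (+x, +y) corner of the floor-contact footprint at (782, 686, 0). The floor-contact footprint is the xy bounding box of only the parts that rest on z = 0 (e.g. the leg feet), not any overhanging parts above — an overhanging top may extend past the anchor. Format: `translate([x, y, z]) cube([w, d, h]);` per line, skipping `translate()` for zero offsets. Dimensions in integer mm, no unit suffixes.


translate([397, 136, 0]) cube([385, 550, 11]);
translate([397, 136, 11]) cube([385, 11, 233]);
translate([397, 675, 11]) cube([385, 11, 233]);
translate([397, 147, 11]) cube([11, 528, 233]);
translate([771, 147, 11]) cube([11, 528, 233]);


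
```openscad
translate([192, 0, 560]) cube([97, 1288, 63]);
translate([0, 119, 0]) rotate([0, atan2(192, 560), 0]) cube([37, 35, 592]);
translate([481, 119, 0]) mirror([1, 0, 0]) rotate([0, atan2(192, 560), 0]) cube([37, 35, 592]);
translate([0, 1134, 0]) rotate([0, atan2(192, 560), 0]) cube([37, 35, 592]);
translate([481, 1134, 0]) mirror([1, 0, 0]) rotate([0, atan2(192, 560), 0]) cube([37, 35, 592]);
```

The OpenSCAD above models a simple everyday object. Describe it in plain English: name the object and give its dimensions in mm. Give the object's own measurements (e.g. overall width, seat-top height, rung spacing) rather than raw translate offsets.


A sawhorse. A 97×1288×63 mm beam (x, y, z) sits on two A-frame leg pairs. Each pair is two raked legs of 37×35 mm section (35 mm along y) splaying symmetrically in x. Each leg rises 560 mm vertically over 192 mm of horizontal reach and is 592 mm long along its own axis. Every leg's outer bottom edge rests on the floor and its outer top edge meets a bottom edge of the beam — the left legs (tilting toward +x) meet the beam's −x bottom edge, the right legs (their mirror images, tilting toward −x) meet its +x bottom edge — so the leg tops tuck under the beam, the beam's underside is 560 mm above the floor, and the feet are 481 mm apart outside-to-outside with the beam centred between them. The two leg pairs are set in 119 mm from either end of the beam.


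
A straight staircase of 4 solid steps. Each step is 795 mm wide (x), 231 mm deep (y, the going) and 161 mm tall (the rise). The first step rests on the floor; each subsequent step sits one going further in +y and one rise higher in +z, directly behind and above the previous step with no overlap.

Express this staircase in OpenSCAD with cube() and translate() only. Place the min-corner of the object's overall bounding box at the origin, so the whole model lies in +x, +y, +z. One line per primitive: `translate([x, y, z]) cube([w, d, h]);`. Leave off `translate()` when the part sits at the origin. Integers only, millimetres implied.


cube([795, 231, 161]);
translate([0, 231, 161]) cube([795, 231, 161]);
translate([0, 462, 322]) cube([795, 231, 161]);
translate([0, 693, 483]) cube([795, 231, 161]);


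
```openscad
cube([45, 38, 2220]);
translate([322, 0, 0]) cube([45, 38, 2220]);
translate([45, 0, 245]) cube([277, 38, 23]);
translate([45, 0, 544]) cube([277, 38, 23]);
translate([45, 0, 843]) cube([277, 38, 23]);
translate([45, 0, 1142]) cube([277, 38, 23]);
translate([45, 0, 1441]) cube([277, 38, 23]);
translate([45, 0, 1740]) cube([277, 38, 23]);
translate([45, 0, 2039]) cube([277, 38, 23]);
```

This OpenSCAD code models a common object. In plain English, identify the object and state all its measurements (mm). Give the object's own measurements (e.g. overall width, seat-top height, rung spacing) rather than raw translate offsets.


A straight ladder. Two 45×38 mm vertical rails, 2220 mm tall, stand 367 mm apart (outside-to-outside) with their front faces coplanar on the −y side. 7 rungs, each 38 mm deep and 23 mm tall, span between the inner faces of the rails, front faces flush with the rails. The lowest rung's underside is at z = 245 mm and rungs are spaced 299 mm apart (underside to underside).


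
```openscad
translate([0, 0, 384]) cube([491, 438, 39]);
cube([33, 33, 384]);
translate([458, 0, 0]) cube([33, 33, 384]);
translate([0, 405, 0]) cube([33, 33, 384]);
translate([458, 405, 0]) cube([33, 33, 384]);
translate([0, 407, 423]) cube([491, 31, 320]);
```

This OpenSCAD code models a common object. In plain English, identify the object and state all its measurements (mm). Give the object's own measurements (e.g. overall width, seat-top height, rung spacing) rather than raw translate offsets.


A chair. The seat is a 491×438×39 mm slab with its top at z = 423 mm, on four 33×33 mm corner legs (flush with the seat edges, standing on z = 0). A flat backrest 31 mm thick, 320 mm tall, spans the full seat width and rises from the seat top along its +y edge, rear face flush with the rear of the seat.


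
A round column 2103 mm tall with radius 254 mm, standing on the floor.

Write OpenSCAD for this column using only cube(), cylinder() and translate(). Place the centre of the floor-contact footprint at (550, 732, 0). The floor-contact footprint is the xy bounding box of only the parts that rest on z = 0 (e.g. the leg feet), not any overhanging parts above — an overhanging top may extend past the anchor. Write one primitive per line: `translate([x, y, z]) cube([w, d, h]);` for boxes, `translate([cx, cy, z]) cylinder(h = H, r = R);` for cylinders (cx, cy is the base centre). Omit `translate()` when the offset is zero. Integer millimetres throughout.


translate([550, 732, 0]) cylinder(h = 2103, r = 254);


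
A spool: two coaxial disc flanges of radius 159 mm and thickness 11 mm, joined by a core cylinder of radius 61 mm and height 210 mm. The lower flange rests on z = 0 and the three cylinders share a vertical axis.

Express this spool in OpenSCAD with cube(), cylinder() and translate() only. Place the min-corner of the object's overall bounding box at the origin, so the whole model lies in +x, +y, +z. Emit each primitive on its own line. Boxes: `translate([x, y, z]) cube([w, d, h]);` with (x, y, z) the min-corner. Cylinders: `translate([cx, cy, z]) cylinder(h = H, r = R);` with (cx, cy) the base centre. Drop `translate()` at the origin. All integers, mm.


translate([159, 159, 0]) cylinder(h = 11, r = 159);
translate([159, 159, 11]) cylinder(h = 210, r = 61);
translate([159, 159, 221]) cylinder(h = 11, r = 159);
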